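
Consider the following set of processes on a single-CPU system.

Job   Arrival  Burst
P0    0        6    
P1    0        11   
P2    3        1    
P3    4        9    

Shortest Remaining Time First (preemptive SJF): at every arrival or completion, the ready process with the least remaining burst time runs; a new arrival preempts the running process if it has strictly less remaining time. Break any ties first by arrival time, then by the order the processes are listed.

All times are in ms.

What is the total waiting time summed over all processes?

20

Timeline: | P0 0-3 | P2 3-4 | P0 4-7 | P3 7-16 | P1 16-27 |
Completion: P0=7  P1=27  P2=4  P3=16
Waiting = turnaround − burst: P0=1, P1=16, P2=0, P3=3
Total waiting = 1 + 16 + 0 + 3 = 20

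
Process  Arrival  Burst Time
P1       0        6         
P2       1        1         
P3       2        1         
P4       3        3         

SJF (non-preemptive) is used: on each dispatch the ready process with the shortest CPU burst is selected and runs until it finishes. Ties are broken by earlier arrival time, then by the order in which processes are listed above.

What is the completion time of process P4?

11

Schedule: | P1 0-6 | P2 6-7 | P3 7-8 | P4 8-11 |
Completion: P1=6  P2=7  P3=8  P4=11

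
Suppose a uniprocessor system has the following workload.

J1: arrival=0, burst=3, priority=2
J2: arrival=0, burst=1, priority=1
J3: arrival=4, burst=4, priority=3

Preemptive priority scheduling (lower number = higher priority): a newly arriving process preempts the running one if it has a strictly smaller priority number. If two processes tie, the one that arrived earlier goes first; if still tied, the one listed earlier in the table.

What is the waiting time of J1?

Gantt: | J2 0-1 | J1 1-4 | J3 4-8 |
Completion: J1=4  J2=1  J3=8
Waiting(J1) = turnaround − burst = 4 − 3 = 1

1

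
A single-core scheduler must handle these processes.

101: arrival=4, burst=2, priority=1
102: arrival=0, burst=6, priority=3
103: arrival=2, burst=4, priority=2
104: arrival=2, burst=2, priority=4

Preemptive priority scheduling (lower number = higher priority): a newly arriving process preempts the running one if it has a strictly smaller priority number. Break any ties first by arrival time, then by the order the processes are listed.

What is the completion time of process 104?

Schedule: | 102 0-2 | 103 2-4 | 101 4-6 | 103 6-8 | 102 8-12 | 104 12-14 |
Completion: 101=6  102=12  103=8  104=14
Turnaround (C−A): 101=2  102=12  103=6  104=12

14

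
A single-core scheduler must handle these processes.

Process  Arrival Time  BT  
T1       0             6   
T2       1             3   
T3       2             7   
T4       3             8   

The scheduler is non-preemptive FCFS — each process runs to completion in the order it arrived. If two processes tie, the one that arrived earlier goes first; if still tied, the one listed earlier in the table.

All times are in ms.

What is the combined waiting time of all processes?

25

Gantt: | T1 0-6 | T2 6-9 | T3 9-16 | T4 16-24 |
Completion: T1=6  T2=9  T3=16  T4=24
Turnaround (C−A): T1=6  T2=8  T3=14  T4=21
Waiting = turnaround − burst: T1=0, T2=5, T3=7, T4=13
Total waiting = 0 + 5 + 7 + 13 = 25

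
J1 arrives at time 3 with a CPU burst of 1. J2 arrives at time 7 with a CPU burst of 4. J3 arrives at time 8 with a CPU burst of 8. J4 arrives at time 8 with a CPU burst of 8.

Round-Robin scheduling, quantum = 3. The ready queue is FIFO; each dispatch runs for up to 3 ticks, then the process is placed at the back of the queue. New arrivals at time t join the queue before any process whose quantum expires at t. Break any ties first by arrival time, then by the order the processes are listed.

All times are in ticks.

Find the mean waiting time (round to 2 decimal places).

Timeline: | idle 0-3 | J1 3-4 | idle 4-7 | J2 7-10 | J3 10-13 | J4 13-16 | J2 16-17 | J3 17-20 | J4 20-23 | J3 23-25 | J4 25-27 |
Completion: J1=4  J2=17  J3=25  J4=27
Waiting times: J1=0, J2=6, J3=9, J4=11
Average waiting = (0+6+9+11) / 4 = 26/4 = 6.50

6.50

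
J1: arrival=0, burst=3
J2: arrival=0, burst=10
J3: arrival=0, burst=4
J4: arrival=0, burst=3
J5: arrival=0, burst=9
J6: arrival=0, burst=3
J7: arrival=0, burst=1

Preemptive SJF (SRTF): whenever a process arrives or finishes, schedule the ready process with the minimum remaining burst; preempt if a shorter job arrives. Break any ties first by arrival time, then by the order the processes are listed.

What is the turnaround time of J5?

Schedule: | J7 0-1 | J1 1-4 | J4 4-7 | J6 7-10 | J3 10-14 | J5 14-23 | J2 23-33 |
Completion: J1=4  J2=33  J3=14  J4=7  J5=23  J6=10  J7=1
Turnaround (C−A): J1=4  J2=33  J3=14  J4=7  J5=23  J6=10  J7=1
Turnaround(J5) = completion − arrival = 23 − 0 = 23

23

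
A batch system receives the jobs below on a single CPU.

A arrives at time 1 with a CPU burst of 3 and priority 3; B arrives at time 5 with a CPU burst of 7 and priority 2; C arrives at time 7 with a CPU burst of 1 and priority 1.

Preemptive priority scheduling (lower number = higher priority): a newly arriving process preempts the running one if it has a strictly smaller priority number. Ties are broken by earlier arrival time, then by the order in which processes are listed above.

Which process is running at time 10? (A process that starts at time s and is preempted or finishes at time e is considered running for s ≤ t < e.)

B

Timeline: | idle 0-1 | A 1-4 | idle 4-5 | B 5-7 | C 7-8 | B 8-13 |
Completion: A=4  B=13  C=8
Turnaround (C−A): A=3  B=8  C=1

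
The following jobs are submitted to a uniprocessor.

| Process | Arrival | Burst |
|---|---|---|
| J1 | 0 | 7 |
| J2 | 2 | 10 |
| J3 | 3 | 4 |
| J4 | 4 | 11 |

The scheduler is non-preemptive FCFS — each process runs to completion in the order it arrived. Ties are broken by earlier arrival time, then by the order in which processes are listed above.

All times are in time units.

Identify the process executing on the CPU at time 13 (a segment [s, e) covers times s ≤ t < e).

Gantt: | J1 0-7 | J2 7-17 | J3 17-21 | J4 21-32 |
Completion: J1=7  J2=17  J3=21  J4=32

J2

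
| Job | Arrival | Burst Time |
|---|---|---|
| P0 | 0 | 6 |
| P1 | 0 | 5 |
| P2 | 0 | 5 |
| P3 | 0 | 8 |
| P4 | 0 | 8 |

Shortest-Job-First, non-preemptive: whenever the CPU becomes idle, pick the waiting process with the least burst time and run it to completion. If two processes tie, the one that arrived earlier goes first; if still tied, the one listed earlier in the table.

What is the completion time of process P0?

16

Timeline: | P1 0-5 | P2 5-10 | P0 10-16 | P3 16-24 | P4 24-32 |
Completion: P0=16  P1=5  P2=10  P3=24  P4=32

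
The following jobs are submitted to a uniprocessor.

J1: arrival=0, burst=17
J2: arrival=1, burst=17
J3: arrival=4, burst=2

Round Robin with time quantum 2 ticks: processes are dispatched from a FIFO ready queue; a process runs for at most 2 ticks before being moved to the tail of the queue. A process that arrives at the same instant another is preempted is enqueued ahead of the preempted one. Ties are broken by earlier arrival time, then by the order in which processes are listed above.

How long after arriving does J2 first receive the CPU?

1

Gantt: | J1 0-2 | J2 2-4 | J1 4-6 | J3 6-8 | J2 8-10 | J1 10-12 | J2 12-14 | J1 14-16 | J2 16-18 | J1 18-20 | J2 20-22 | J1 22-24 | J2 24-26 | J1 26-28 | J2 28-30 | J1 30-32 | J2 32-34 | J1 34-35 | J2 35-36 |
Completion: J1=35  J2=36  J3=8
Turnaround (C−A): J1=35  J2=35  J3=4
Response(J2) = first start − arrival = 2 − 1 = 1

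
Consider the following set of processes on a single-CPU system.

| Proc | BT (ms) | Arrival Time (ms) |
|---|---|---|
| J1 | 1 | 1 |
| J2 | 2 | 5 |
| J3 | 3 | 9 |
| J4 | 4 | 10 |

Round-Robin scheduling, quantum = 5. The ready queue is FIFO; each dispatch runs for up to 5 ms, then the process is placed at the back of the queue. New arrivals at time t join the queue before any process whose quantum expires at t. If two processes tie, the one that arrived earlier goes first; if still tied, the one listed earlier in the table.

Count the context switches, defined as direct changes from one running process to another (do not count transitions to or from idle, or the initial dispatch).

1

Timeline: | idle 0-1 | J1 1-2 | idle 2-5 | J2 5-7 | idle 7-9 | J3 9-12 | J4 12-16 |
Completion: J1=2  J2=7  J3=12  J4=16
Turnaround (C−A): J1=1  J2=2  J3=3  J4=6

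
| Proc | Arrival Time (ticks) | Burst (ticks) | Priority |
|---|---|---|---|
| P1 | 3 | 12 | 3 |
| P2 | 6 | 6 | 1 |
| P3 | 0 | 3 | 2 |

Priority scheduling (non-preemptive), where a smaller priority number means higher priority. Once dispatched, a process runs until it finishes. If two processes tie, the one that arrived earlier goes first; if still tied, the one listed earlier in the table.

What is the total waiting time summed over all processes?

9

Gantt: | P3 0-3 | P1 3-15 | P2 15-21 |
Completion: P1=15  P2=21  P3=3
Waiting = turnaround − burst: P1=0, P2=9, P3=0
Total waiting = 0 + 9 + 0 = 9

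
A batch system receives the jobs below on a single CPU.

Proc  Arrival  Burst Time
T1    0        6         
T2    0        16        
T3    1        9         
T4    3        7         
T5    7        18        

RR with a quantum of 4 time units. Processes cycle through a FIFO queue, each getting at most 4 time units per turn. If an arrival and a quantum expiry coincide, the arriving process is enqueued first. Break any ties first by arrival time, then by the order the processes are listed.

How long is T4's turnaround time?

Timeline: | T1 0-4 | T2 4-8 | T3 8-12 | T4 12-16 | T1 16-18 | T5 18-22 | T2 22-26 | T3 26-30 | T4 30-33 | T5 33-37 | T2 37-41 | T3 41-42 | T5 42-46 | T2 46-50 | T5 50-56 |
Completion: T1=18  T2=50  T3=42  T4=33  T5=56
Turnaround (C−A): T1=18  T2=50  T3=41  T4=30  T5=49
Turnaround(T4) = completion − arrival = 33 − 3 = 30

30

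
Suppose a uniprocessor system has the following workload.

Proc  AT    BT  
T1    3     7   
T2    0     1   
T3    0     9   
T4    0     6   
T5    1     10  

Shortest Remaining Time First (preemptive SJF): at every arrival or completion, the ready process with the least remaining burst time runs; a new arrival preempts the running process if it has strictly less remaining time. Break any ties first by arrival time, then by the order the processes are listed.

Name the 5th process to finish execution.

T5

Schedule: | T2 0-1 | T4 1-7 | T1 7-14 | T3 14-23 | T5 23-33 |
Completion: T1=14  T2=1  T3=23  T4=7  T5=33
Finish order: T2 → T4 → T1 → T3 → T5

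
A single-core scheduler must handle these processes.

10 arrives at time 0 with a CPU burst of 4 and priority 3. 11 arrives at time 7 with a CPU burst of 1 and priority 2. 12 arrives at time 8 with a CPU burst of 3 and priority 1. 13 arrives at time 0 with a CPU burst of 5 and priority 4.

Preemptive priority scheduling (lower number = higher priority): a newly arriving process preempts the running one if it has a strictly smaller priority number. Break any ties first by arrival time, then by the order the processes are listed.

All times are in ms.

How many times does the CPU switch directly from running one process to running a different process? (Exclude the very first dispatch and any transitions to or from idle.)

4

Schedule: | 10 0-4 | 13 4-7 | 11 7-8 | 12 8-11 | 13 11-13 |
Completion: 10=4  11=8  12=11  13=13
Turnaround (C−A): 10=4  11=1  12=3  13=13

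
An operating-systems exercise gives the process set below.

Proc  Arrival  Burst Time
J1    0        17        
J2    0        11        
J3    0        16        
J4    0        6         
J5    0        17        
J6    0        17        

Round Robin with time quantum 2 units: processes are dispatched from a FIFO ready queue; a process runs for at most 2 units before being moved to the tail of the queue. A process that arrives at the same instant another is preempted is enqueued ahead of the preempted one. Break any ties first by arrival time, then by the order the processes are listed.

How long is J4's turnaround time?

32

Timeline: | J1 0-2 | J2 2-4 | J3 4-6 | J4 6-8 | J5 8-10 | J6 10-12 | J1 12-14 | J2 14-16 | J3 16-18 | J4 18-20 | J5 20-22 | J6 22-24 | J1 24-26 | J2 26-28 | J3 28-30 | J4 30-32 | J5 32-34 | J6 34-36 | J1 36-38 | J2 38-40 | J3 40-42 | J5 42-44 | J6 44-46 | J1 46-48 | J2 48-50 | J3 50-52 | J5 52-54 | J6 54-56 | J1 56-58 | J2 58-59 | J3 59-61 | J5 61-63 | J6 63-65 | J1 65-67 | J3 67-69 | J5 69-71 | J6 71-73 | J1 73-75 | J3 75-77 | J5 77-79 | J6 79-81 | J1 81-82 | J5 82-83 | J6 83-84 |
Completion: J1=82  J2=59  J3=77  J4=32  J5=83  J6=84
Turnaround (C−A): J1=82  J2=59  J3=77  J4=32  J5=83  J6=84
Turnaround(J4) = completion − arrival = 32 − 0 = 32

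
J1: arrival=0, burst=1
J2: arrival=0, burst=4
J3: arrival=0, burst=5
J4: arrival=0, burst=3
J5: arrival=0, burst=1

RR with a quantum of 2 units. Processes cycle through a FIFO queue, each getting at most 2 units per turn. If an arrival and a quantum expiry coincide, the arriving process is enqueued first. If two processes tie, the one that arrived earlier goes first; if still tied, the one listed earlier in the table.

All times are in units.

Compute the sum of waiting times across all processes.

Schedule: | J1 0-1 | J2 1-3 | J3 3-5 | J4 5-7 | J5 7-8 | J2 8-10 | J3 10-12 | J4 12-13 | J3 13-14 |
Completion: J1=1  J2=10  J3=14  J4=13  J5=8
Waiting = turnaround − burst: J1=0, J2=6, J3=9, J4=10, J5=7
Total waiting = 0 + 6 + 9 + 10 + 7 = 32

32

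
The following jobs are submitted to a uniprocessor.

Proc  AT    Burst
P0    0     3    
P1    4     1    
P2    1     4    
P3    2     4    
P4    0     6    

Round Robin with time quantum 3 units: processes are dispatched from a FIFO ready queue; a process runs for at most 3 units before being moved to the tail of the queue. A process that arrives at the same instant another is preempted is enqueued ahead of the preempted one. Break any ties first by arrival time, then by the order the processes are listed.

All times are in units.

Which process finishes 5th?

Schedule: | P0 0-3 | P4 3-6 | P2 6-9 | P3 9-12 | P1 12-13 | P4 13-16 | P2 16-17 | P3 17-18 |
Completion: P0=3  P1=13  P2=17  P3=18  P4=16
Turnaround (C−A): P0=3  P1=9  P2=16  P3=16  P4=16
Finish order: P0 → P1 → P4 → P2 → P3

P3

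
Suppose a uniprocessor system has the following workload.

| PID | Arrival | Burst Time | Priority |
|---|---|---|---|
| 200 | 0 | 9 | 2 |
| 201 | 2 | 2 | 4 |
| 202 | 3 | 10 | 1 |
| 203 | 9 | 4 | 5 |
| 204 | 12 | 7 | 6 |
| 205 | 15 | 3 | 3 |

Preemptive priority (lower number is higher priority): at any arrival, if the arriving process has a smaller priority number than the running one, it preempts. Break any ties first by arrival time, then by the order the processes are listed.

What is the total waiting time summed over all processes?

65

Timeline: | 200 0-3 | 202 3-13 | 200 13-19 | 205 19-22 | 201 22-24 | 203 24-28 | 204 28-35 |
Completion: 200=19  201=24  202=13  203=28  204=35  205=22
Turnaround (C−A): 200=19  201=22  202=10  203=19  204=23  205=7
Waiting = turnaround − burst: 200=10, 201=20, 202=0, 203=15, 204=16, 205=4
Total waiting = 10 + 20 + 0 + 15 + 16 + 4 = 65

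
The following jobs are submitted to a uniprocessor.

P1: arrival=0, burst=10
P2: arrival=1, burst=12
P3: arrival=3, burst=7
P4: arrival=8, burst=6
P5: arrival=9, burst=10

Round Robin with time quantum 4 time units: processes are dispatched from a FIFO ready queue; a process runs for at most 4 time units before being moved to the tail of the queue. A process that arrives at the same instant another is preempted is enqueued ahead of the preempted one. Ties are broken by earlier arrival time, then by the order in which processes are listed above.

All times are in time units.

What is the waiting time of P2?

26

Gantt: | P1 0-4 | P2 4-8 | P3 8-12 | P1 12-16 | P4 16-20 | P2 20-24 | P5 24-28 | P3 28-31 | P1 31-33 | P4 33-35 | P2 35-39 | P5 39-45 |
Completion: P1=33  P2=39  P3=31  P4=35  P5=45
Turnaround (C−A): P1=33  P2=38  P3=28  P4=27  P5=36
Waiting(P2) = turnaround − burst = 38 − 12 = 26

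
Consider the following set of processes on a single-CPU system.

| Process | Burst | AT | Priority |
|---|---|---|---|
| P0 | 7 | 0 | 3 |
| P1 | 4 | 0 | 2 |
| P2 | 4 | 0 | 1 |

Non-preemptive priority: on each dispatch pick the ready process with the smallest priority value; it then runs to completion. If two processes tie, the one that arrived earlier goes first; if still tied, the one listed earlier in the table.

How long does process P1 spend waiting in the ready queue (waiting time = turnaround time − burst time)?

4

Timeline: | P2 0-4 | P1 4-8 | P0 8-15 |
Completion: P0=15  P1=8  P2=4
Turnaround (C−A): P0=15  P1=8  P2=4
Waiting(P1) = turnaround − burst = 8 − 4 = 4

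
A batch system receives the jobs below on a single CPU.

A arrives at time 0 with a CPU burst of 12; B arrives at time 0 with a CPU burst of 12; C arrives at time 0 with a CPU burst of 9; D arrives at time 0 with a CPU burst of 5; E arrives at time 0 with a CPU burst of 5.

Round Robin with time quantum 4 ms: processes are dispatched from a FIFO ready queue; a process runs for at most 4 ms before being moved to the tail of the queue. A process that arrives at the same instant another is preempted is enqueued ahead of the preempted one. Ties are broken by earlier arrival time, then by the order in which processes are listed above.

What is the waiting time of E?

29

Timeline: | A 0-4 | B 4-8 | C 8-12 | D 12-16 | E 16-20 | A 20-24 | B 24-28 | C 28-32 | D 32-33 | E 33-34 | A 34-38 | B 38-42 | C 42-43 |
Completion: A=38  B=42  C=43  D=33  E=34
Waiting(E) = turnaround − burst = 34 − 5 = 29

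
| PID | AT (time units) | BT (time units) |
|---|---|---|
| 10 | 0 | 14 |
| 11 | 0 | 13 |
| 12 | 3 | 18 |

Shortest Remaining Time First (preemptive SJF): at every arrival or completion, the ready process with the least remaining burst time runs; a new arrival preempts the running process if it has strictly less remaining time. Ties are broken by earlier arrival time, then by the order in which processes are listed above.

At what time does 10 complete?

Timeline: | 11 0-13 | 10 13-27 | 12 27-45 |
Completion: 10=27  11=13  12=45

27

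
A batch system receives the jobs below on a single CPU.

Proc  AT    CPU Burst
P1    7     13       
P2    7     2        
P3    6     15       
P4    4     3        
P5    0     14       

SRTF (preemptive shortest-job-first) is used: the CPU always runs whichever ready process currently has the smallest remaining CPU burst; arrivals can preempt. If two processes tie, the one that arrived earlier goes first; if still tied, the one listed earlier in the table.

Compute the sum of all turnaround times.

Gantt: | P5 0-4 | P4 4-7 | P2 7-9 | P5 9-19 | P1 19-32 | P3 32-47 |
Completion: P1=32  P2=9  P3=47  P4=7  P5=19
Turnaround = completion − arrival: P1=25, P2=2, P3=41, P4=3, P5=19
Total turnaround = 25 + 2 + 41 + 3 + 19 = 90

90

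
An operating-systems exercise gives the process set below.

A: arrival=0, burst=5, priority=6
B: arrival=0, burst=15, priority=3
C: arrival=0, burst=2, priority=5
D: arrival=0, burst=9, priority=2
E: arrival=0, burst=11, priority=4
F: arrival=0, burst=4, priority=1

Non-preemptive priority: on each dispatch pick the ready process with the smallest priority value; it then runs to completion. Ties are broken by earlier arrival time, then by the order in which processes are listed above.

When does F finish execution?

Timeline: | F 0-4 | D 4-13 | B 13-28 | E 28-39 | C 39-41 | A 41-46 |
Completion: A=46  B=28  C=41  D=13  E=39  F=4
Turnaround (C−A): A=46  B=28  C=41  D=13  E=39  F=4

4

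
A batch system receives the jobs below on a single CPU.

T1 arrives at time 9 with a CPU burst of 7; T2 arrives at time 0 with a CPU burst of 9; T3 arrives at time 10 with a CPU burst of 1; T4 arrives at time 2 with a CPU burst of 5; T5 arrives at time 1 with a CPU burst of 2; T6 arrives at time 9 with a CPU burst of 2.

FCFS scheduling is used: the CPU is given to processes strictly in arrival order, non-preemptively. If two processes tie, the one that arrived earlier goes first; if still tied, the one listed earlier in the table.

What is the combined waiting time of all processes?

Gantt: | T2 0-9 | T5 9-11 | T4 11-16 | T1 16-23 | T6 23-25 | T3 25-26 |
Completion: T1=23  T2=9  T3=26  T4=16  T5=11  T6=25
Waiting = turnaround − burst: T1=7, T2=0, T3=15, T4=9, T5=8, T6=14
Total waiting = 7 + 0 + 15 + 9 + 8 + 14 = 53

53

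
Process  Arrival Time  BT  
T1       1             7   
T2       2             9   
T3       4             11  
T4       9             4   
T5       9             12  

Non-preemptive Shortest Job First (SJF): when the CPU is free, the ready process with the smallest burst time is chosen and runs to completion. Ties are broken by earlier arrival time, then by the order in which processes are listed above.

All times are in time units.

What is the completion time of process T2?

Timeline: | idle 0-1 | T1 1-8 | T2 8-17 | T4 17-21 | T3 21-32 | T5 32-44 |
Completion: T1=8  T2=17  T3=32  T4=21  T5=44
Turnaround (C−A): T1=7  T2=15  T3=28  T4=12  T5=35

17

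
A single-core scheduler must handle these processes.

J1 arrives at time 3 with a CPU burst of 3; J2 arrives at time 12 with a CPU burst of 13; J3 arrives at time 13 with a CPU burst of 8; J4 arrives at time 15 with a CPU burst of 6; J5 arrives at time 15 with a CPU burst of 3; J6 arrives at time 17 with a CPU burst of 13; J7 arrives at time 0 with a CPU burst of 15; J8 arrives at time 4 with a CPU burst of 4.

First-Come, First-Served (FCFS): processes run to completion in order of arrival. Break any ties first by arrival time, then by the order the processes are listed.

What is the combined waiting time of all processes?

155

Gantt: | J7 0-15 | J1 15-18 | J8 18-22 | J2 22-35 | J3 35-43 | J4 43-49 | J5 49-52 | J6 52-65 |
Completion: J1=18  J2=35  J3=43  J4=49  J5=52  J6=65  J7=15  J8=22
Turnaround (C−A): J1=15  J2=23  J3=30  J4=34  J5=37  J6=48  J7=15  J8=18
Waiting = turnaround − burst: J1=12, J2=10, J3=22, J4=28, J5=34, J6=35, J7=0, J8=14
Total waiting = 12 + 10 + 22 + 28 + 34 + 35 + 0 + 14 = 155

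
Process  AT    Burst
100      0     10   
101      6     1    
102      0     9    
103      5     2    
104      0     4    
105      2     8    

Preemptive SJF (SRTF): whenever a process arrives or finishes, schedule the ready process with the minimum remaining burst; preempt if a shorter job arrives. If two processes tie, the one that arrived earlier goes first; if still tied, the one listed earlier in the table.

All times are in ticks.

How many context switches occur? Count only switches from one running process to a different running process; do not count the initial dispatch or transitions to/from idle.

Gantt: | 104 0-4 | 105 4-5 | 103 5-7 | 101 7-8 | 105 8-15 | 102 15-24 | 100 24-34 |
Completion: 100=34  101=8  102=24  103=7  104=4  105=15
Turnaround (C−A): 100=34  101=2  102=24  103=2  104=4  105=13

6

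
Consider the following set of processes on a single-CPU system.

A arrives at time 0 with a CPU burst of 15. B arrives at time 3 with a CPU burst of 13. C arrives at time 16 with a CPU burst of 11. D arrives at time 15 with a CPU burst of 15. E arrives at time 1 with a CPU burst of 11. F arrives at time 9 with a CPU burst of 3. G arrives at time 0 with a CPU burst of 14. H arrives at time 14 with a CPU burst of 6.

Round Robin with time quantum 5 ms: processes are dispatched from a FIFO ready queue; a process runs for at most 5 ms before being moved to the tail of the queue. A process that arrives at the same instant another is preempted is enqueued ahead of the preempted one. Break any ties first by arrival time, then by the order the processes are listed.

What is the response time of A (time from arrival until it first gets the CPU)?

Timeline: | A 0-5 | G 5-10 | E 10-15 | B 15-20 | A 20-25 | F 25-28 | G 28-33 | H 33-38 | D 38-43 | E 43-48 | C 48-53 | B 53-58 | A 58-63 | G 63-67 | H 67-68 | D 68-73 | E 73-74 | C 74-79 | B 79-82 | D 82-87 | C 87-88 |
Completion: A=63  B=82  C=88  D=87  E=74  F=28  G=67  H=68
Response(A) = first start − arrival = 0 − 0 = 0

0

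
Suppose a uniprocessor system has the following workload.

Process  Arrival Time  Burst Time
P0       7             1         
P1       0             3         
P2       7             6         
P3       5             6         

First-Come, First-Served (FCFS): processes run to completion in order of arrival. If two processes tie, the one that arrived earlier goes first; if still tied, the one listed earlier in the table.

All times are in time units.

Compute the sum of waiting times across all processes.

Timeline: | P1 0-3 | idle 3-5 | P3 5-11 | P0 11-12 | P2 12-18 |
Completion: P0=12  P1=3  P2=18  P3=11
Turnaround (C−A): P0=5  P1=3  P2=11  P3=6
Waiting = turnaround − burst: P0=4, P1=0, P2=5, P3=0
Total waiting = 4 + 0 + 5 + 0 = 9

9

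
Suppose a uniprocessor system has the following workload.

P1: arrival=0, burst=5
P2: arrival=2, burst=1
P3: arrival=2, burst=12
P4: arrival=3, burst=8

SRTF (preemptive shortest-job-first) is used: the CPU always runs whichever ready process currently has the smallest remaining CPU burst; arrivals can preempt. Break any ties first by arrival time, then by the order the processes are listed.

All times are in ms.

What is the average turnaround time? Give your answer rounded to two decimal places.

Timeline: | P1 0-2 | P2 2-3 | P1 3-6 | P4 6-14 | P3 14-26 |
Completion: P1=6  P2=3  P3=26  P4=14
Turnaround (C−A): P1=6  P2=1  P3=24  P4=11
Turnaround times: P1=6, P2=1, P3=24, P4=11
Average turnaround = (6+1+24+11) / 4 = 42/4 = 10.50

10.50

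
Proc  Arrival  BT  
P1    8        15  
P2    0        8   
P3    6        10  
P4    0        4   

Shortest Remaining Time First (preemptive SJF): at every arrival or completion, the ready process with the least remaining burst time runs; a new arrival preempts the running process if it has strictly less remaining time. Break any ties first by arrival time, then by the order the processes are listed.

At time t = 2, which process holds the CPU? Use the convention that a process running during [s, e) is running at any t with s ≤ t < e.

P4

Schedule: | P4 0-4 | P2 4-12 | P3 12-22 | P1 22-37 |
Completion: P1=37  P2=12  P3=22  P4=4
Turnaround (C−A): P1=29  P2=12  P3=16  P4=4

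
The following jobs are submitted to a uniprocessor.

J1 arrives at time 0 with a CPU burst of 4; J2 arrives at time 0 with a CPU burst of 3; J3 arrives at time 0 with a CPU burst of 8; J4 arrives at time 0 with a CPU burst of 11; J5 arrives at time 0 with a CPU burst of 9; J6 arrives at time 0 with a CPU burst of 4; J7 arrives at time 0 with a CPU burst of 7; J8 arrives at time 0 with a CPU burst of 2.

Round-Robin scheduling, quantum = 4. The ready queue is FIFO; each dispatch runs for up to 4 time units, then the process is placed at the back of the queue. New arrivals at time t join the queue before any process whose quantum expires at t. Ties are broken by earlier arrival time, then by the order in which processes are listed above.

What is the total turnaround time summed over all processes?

235

Gantt: | J1 0-4 | J2 4-7 | J3 7-11 | J4 11-15 | J5 15-19 | J6 19-23 | J7 23-27 | J8 27-29 | J3 29-33 | J4 33-37 | J5 37-41 | J7 41-44 | J4 44-47 | J5 47-48 |
Completion: J1=4  J2=7  J3=33  J4=47  J5=48  J6=23  J7=44  J8=29
Turnaround (C−A): J1=4  J2=7  J3=33  J4=47  J5=48  J6=23  J7=44  J8=29
Turnaround = completion − arrival: J1=4, J2=7, J3=33, J4=47, J5=48, J6=23, J7=44, J8=29
Total turnaround = 4 + 7 + 33 + 47 + 48 + 23 + 44 + 29 = 235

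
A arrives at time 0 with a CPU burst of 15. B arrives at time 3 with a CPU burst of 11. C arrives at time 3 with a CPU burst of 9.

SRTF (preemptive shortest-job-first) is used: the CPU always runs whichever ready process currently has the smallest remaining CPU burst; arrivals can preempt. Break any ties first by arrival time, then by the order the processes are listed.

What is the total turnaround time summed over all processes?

64

Timeline: | A 0-3 | C 3-12 | B 12-23 | A 23-35 |
Completion: A=35  B=23  C=12
Turnaround (C−A): A=35  B=20  C=9
Turnaround = completion − arrival: A=35, B=20, C=9
Total turnaround = 35 + 20 + 9 = 64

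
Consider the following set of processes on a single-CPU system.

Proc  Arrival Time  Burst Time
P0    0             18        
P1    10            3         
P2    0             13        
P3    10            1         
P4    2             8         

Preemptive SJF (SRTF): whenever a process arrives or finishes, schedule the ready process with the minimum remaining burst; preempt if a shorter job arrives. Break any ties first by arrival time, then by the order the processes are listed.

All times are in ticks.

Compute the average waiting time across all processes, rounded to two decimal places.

Schedule: | P2 0-2 | P4 2-10 | P3 10-11 | P1 11-14 | P2 14-25 | P0 25-43 |
Completion: P0=43  P1=14  P2=25  P3=11  P4=10
Waiting times: P0=25, P1=1, P2=12, P3=0, P4=0
Average waiting = (25+1+12+0+0) / 5 = 38/5 = 7.60

7.60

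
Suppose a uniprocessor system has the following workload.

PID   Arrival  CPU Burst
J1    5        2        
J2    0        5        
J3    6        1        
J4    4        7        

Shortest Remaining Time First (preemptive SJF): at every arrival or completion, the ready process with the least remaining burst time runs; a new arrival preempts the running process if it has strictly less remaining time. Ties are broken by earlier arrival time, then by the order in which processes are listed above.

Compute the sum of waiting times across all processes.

Schedule: | J2 0-5 | J1 5-7 | J3 7-8 | J4 8-15 |
Completion: J1=7  J2=5  J3=8  J4=15
Turnaround (C−A): J1=2  J2=5  J3=2  J4=11
Waiting = turnaround − burst: J1=0, J2=0, J3=1, J4=4
Total waiting = 0 + 0 + 1 + 4 = 5

5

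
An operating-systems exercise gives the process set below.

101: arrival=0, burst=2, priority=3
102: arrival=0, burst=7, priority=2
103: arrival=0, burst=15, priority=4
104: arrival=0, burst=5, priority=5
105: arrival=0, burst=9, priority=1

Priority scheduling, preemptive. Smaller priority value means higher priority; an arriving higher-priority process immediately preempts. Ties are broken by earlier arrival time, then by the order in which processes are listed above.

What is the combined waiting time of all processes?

76

Schedule: | 105 0-9 | 102 9-16 | 101 16-18 | 103 18-33 | 104 33-38 |
Completion: 101=18  102=16  103=33  104=38  105=9
Turnaround (C−A): 101=18  102=16  103=33  104=38  105=9
Waiting = turnaround − burst: 101=16, 102=9, 103=18, 104=33, 105=0
Total waiting = 16 + 9 + 18 + 33 + 0 = 76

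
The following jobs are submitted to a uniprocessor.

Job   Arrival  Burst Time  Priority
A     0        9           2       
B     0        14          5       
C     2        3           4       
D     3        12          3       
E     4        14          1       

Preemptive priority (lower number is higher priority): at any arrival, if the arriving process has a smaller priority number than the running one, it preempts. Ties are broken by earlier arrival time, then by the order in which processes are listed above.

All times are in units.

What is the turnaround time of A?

23

Schedule: | A 0-4 | E 4-18 | A 18-23 | D 23-35 | C 35-38 | B 38-52 |
Completion: A=23  B=52  C=38  D=35  E=18
Turnaround (C−A): A=23  B=52  C=36  D=32  E=14
Turnaround(A) = completion − arrival = 23 − 0 = 23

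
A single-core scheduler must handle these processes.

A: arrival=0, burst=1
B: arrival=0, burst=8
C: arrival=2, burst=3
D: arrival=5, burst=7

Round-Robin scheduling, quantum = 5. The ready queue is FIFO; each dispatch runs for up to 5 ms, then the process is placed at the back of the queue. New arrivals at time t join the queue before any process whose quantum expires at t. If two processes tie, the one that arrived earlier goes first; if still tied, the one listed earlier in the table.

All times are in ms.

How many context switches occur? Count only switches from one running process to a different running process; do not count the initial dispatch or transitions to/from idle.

Timeline: | A 0-1 | B 1-6 | C 6-9 | D 9-14 | B 14-17 | D 17-19 |
Completion: A=1  B=17  C=9  D=19
Turnaround (C−A): A=1  B=17  C=7  D=14

5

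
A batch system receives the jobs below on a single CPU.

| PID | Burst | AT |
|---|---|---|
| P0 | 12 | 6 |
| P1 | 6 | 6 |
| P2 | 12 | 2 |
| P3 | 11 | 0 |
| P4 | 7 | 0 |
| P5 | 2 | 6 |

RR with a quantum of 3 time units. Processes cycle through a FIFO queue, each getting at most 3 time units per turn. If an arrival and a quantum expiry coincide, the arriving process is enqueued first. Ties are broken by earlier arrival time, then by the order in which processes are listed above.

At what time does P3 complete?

Schedule: | P3 0-3 | P4 3-6 | P2 6-9 | P3 9-12 | P0 12-15 | P1 15-18 | P5 18-20 | P4 20-23 | P2 23-26 | P3 26-29 | P0 29-32 | P1 32-35 | P4 35-36 | P2 36-39 | P3 39-41 | P0 41-44 | P2 44-47 | P0 47-50 |
Completion: P0=50  P1=35  P2=47  P3=41  P4=36  P5=20

41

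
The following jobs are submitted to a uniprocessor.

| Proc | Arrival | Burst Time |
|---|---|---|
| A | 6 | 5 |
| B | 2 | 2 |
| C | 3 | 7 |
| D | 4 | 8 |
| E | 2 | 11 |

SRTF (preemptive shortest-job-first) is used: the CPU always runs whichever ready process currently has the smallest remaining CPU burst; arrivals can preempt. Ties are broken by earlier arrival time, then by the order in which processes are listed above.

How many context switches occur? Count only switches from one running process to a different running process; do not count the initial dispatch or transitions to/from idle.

Gantt: | idle 0-2 | B 2-4 | C 4-11 | A 11-16 | D 16-24 | E 24-35 |
Completion: A=16  B=4  C=11  D=24  E=35
Turnaround (C−A): A=10  B=2  C=8  D=20  E=33

4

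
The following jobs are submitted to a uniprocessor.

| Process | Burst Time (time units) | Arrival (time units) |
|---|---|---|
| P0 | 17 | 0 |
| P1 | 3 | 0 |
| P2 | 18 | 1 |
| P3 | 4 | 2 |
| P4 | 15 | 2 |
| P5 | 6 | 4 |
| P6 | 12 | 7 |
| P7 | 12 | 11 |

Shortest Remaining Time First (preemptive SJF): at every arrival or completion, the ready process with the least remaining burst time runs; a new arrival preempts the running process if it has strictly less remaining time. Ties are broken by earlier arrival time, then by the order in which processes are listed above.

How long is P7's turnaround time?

26

Timeline: | P1 0-3 | P3 3-7 | P5 7-13 | P6 13-25 | P7 25-37 | P4 37-52 | P0 52-69 | P2 69-87 |
Completion: P0=69  P1=3  P2=87  P3=7  P4=52  P5=13  P6=25  P7=37
Turnaround (C−A): P0=69  P1=3  P2=86  P3=5  P4=50  P5=9  P6=18  P7=26
Turnaround(P7) = completion − arrival = 37 − 11 = 26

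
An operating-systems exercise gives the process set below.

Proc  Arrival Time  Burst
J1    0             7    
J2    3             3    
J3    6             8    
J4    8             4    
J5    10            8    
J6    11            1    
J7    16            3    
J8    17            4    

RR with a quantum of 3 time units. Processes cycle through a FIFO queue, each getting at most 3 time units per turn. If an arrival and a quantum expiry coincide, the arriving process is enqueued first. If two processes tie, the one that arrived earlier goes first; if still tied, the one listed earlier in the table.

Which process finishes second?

J1

Schedule: | J1 0-3 | J2 3-6 | J1 6-9 | J3 9-12 | J4 12-15 | J1 15-16 | J5 16-19 | J6 19-20 | J3 20-23 | J4 23-24 | J7 24-27 | J8 27-30 | J5 30-33 | J3 33-35 | J8 35-36 | J5 36-38 |
Completion: J1=16  J2=6  J3=35  J4=24  J5=38  J6=20  J7=27  J8=36
Finish order: J2 → J1 → J6 → J4 → J7 → J3 → J8 → J5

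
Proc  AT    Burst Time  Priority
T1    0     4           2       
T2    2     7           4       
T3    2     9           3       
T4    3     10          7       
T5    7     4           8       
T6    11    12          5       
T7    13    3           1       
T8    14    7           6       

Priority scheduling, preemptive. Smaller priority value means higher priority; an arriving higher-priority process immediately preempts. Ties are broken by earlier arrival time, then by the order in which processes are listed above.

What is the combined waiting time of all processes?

133

Timeline: | T1 0-4 | T3 4-13 | T7 13-16 | T2 16-23 | T6 23-35 | T8 35-42 | T4 42-52 | T5 52-56 |
Completion: T1=4  T2=23  T3=13  T4=52  T5=56  T6=35  T7=16  T8=42
Turnaround (C−A): T1=4  T2=21  T3=11  T4=49  T5=49  T6=24  T7=3  T8=28
Waiting = turnaround − burst: T1=0, T2=14, T3=2, T4=39, T5=45, T6=12, T7=0, T8=21
Total waiting = 0 + 14 + 2 + 39 + 45 + 12 + 0 + 21 = 133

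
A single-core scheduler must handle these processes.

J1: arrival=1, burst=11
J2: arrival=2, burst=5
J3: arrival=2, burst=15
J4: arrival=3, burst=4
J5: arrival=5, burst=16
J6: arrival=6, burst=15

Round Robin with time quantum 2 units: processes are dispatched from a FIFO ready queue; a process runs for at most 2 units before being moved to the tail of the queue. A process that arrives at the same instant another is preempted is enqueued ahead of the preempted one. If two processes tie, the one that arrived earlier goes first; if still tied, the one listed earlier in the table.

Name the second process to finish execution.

Timeline: | idle 0-1 | J1 1-3 | J2 3-5 | J3 5-7 | J4 7-9 | J1 9-11 | J5 11-13 | J2 13-15 | J6 15-17 | J3 17-19 | J4 19-21 | J1 21-23 | J5 23-25 | J2 25-26 | J6 26-28 | J3 28-30 | J1 30-32 | J5 32-34 | J6 34-36 | J3 36-38 | J1 38-40 | J5 40-42 | J6 42-44 | J3 44-46 | J1 46-47 | J5 47-49 | J6 49-51 | J3 51-53 | J5 53-55 | J6 55-57 | J3 57-59 | J5 59-61 | J6 61-63 | J3 63-64 | J5 64-66 | J6 66-67 |
Completion: J1=47  J2=26  J3=64  J4=21  J5=66  J6=67
Turnaround (C−A): J1=46  J2=24  J3=62  J4=18  J5=61  J6=61
Finish order: J4 → J2 → J1 → J3 → J5 → J6

J2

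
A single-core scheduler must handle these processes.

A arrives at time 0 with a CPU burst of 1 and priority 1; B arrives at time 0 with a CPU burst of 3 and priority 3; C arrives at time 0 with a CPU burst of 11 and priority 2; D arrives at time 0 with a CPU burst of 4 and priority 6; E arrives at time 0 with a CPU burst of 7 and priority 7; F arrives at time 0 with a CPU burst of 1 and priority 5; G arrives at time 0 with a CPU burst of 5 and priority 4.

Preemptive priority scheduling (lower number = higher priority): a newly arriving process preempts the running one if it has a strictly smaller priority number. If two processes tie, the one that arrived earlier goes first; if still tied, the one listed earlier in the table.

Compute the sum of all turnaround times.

126

Schedule: | A 0-1 | C 1-12 | B 12-15 | G 15-20 | F 20-21 | D 21-25 | E 25-32 |
Completion: A=1  B=15  C=12  D=25  E=32  F=21  G=20
Turnaround (C−A): A=1  B=15  C=12  D=25  E=32  F=21  G=20
Turnaround = completion − arrival: A=1, B=15, C=12, D=25, E=32, F=21, G=20
Total turnaround = 1 + 15 + 12 + 25 + 32 + 21 + 20 = 126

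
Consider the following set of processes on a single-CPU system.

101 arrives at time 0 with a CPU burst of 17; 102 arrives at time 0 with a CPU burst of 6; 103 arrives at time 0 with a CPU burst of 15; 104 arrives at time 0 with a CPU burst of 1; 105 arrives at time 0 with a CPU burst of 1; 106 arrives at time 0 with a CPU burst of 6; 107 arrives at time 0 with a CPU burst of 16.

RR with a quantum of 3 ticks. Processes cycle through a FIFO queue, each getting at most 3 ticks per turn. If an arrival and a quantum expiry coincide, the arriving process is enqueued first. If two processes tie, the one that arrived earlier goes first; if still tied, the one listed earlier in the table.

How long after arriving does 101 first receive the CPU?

0

Gantt: | 101 0-3 | 102 3-6 | 103 6-9 | 104 9-10 | 105 10-11 | 106 11-14 | 107 14-17 | 101 17-20 | 102 20-23 | 103 23-26 | 106 26-29 | 107 29-32 | 101 32-35 | 103 35-38 | 107 38-41 | 101 41-44 | 103 44-47 | 107 47-50 | 101 50-53 | 103 53-56 | 107 56-59 | 101 59-61 | 107 61-62 |
Completion: 101=61  102=23  103=56  104=10  105=11  106=29  107=62
Response(101) = first start − arrival = 0 − 0 = 0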